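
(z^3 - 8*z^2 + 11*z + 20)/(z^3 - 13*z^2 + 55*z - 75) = (z^2 - 3*z - 4)/(z^2 - 8*z + 15)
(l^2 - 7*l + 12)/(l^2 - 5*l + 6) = (l - 4)/(l - 2)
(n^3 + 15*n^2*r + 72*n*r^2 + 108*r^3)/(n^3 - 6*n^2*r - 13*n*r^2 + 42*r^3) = (n^2 + 12*n*r + 36*r^2)/(n^2 - 9*n*r + 14*r^2)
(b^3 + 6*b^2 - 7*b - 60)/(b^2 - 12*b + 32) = (b^3 + 6*b^2 - 7*b - 60)/(b^2 - 12*b + 32)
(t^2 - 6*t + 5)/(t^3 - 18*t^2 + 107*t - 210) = (t - 1)/(t^2 - 13*t + 42)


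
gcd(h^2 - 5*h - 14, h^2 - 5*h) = 1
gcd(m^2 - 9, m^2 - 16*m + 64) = 1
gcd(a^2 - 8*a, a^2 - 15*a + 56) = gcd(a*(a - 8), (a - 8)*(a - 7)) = a - 8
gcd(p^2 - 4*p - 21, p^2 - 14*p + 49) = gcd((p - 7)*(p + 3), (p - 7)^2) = p - 7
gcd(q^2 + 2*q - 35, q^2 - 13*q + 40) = q - 5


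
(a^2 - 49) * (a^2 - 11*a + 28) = a^4 - 11*a^3 - 21*a^2 + 539*a - 1372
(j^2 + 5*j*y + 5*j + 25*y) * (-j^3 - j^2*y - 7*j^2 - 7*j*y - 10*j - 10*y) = -j^5 - 6*j^4*y - 12*j^4 - 5*j^3*y^2 - 72*j^3*y - 45*j^3 - 60*j^2*y^2 - 270*j^2*y - 50*j^2 - 225*j*y^2 - 300*j*y - 250*y^2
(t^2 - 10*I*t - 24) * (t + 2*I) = t^3 - 8*I*t^2 - 4*t - 48*I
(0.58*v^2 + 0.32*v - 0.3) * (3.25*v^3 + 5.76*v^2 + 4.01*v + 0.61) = 1.885*v^5 + 4.3808*v^4 + 3.194*v^3 - 0.0910000000000002*v^2 - 1.0078*v - 0.183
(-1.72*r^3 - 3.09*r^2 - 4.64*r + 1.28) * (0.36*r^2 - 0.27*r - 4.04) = -0.6192*r^5 - 0.648*r^4 + 6.1127*r^3 + 14.1972*r^2 + 18.4*r - 5.1712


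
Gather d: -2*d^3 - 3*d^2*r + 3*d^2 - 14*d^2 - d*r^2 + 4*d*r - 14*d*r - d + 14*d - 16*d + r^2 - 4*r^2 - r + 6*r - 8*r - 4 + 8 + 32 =-2*d^3 + d^2*(-3*r - 11) + d*(-r^2 - 10*r - 3) - 3*r^2 - 3*r + 36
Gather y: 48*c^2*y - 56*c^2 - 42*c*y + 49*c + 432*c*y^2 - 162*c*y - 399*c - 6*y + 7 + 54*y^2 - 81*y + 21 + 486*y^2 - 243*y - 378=-56*c^2 - 350*c + y^2*(432*c + 540) + y*(48*c^2 - 204*c - 330) - 350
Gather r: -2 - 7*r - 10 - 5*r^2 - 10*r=-5*r^2 - 17*r - 12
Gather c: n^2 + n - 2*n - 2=n^2 - n - 2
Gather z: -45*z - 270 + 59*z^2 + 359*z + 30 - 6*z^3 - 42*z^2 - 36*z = -6*z^3 + 17*z^2 + 278*z - 240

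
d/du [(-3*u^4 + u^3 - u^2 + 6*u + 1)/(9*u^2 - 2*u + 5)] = (-54*u^5 + 27*u^4 - 64*u^3 - 37*u^2 - 28*u + 32)/(81*u^4 - 36*u^3 + 94*u^2 - 20*u + 25)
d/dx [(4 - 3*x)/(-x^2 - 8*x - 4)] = (-3*x^2 + 8*x + 44)/(x^4 + 16*x^3 + 72*x^2 + 64*x + 16)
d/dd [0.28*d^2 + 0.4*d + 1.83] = 0.56*d + 0.4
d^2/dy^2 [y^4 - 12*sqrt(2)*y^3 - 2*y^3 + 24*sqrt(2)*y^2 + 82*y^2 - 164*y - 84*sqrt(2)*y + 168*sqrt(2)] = 12*y^2 - 72*sqrt(2)*y - 12*y + 48*sqrt(2) + 164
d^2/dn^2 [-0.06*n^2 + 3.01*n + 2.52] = -0.120000000000000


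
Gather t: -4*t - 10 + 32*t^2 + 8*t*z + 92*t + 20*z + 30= 32*t^2 + t*(8*z + 88) + 20*z + 20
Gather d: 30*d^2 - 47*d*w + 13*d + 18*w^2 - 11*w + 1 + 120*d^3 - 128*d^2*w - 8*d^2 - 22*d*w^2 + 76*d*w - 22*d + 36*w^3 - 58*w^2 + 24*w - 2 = 120*d^3 + d^2*(22 - 128*w) + d*(-22*w^2 + 29*w - 9) + 36*w^3 - 40*w^2 + 13*w - 1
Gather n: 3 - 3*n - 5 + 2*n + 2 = -n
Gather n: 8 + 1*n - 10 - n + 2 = 0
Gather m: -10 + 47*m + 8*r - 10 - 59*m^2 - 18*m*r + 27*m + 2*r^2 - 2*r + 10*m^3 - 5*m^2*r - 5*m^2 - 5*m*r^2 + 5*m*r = 10*m^3 + m^2*(-5*r - 64) + m*(-5*r^2 - 13*r + 74) + 2*r^2 + 6*r - 20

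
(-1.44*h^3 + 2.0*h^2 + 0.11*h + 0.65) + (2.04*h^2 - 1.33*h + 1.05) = -1.44*h^3 + 4.04*h^2 - 1.22*h + 1.7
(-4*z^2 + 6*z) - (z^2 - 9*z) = -5*z^2 + 15*z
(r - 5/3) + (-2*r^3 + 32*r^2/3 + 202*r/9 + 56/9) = -2*r^3 + 32*r^2/3 + 211*r/9 + 41/9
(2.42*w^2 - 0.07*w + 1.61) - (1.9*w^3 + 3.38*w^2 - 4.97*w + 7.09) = -1.9*w^3 - 0.96*w^2 + 4.9*w - 5.48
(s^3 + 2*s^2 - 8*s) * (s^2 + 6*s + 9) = s^5 + 8*s^4 + 13*s^3 - 30*s^2 - 72*s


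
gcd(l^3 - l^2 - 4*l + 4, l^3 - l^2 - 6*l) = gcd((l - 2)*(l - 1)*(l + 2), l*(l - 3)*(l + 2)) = l + 2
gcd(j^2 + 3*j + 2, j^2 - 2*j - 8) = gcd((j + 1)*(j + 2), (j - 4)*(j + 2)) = j + 2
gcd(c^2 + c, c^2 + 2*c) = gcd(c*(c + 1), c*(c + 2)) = c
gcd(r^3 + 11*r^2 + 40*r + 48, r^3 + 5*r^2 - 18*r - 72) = r + 3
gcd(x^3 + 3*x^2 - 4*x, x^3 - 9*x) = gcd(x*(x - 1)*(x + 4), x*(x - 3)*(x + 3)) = x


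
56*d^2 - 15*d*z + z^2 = (-8*d + z)*(-7*d + z)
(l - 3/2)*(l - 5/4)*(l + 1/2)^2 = l^4 - 7*l^3/4 - 5*l^2/8 + 19*l/16 + 15/32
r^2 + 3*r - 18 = (r - 3)*(r + 6)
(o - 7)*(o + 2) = o^2 - 5*o - 14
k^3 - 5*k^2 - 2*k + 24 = (k - 4)*(k - 3)*(k + 2)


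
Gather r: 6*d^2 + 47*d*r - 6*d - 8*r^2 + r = 6*d^2 - 6*d - 8*r^2 + r*(47*d + 1)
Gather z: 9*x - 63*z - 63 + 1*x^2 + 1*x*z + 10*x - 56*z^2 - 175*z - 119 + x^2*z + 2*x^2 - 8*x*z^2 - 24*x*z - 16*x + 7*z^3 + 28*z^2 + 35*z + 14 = 3*x^2 + 3*x + 7*z^3 + z^2*(-8*x - 28) + z*(x^2 - 23*x - 203) - 168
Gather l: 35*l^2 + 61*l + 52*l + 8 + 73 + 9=35*l^2 + 113*l + 90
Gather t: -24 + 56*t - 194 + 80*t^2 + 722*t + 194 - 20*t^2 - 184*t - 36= 60*t^2 + 594*t - 60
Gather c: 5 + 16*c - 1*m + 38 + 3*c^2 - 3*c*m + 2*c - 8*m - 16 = 3*c^2 + c*(18 - 3*m) - 9*m + 27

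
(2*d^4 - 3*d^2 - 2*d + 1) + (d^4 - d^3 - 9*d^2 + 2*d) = 3*d^4 - d^3 - 12*d^2 + 1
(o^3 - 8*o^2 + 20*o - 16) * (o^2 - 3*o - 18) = o^5 - 11*o^4 + 26*o^3 + 68*o^2 - 312*o + 288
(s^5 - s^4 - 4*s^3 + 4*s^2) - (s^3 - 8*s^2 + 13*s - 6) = s^5 - s^4 - 5*s^3 + 12*s^2 - 13*s + 6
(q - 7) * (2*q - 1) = 2*q^2 - 15*q + 7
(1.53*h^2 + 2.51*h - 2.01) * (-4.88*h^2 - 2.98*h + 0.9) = -7.4664*h^4 - 16.8082*h^3 + 3.706*h^2 + 8.2488*h - 1.809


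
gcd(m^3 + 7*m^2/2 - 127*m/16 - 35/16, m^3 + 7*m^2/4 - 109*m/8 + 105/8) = m^2 + 13*m/4 - 35/4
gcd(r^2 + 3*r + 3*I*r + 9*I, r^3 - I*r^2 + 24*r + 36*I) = r + 3*I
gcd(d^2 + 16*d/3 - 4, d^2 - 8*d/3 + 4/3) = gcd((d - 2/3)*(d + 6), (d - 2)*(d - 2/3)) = d - 2/3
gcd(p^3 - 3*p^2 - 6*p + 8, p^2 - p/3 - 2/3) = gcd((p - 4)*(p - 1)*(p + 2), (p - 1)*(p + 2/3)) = p - 1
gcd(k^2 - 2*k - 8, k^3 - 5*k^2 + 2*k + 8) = k - 4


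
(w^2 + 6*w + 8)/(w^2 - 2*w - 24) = (w + 2)/(w - 6)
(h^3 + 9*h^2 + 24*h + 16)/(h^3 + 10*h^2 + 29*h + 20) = (h + 4)/(h + 5)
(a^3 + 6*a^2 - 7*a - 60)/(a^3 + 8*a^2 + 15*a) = (a^2 + a - 12)/(a*(a + 3))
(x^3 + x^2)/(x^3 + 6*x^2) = (x + 1)/(x + 6)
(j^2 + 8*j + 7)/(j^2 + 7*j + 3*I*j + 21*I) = (j + 1)/(j + 3*I)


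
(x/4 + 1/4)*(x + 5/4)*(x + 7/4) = x^3/4 + x^2 + 83*x/64 + 35/64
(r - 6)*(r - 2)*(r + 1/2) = r^3 - 15*r^2/2 + 8*r + 6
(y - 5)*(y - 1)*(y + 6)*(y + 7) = y^4 + 7*y^3 - 31*y^2 - 187*y + 210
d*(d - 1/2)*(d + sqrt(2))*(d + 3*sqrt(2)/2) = d^4 - d^3/2 + 5*sqrt(2)*d^3/2 - 5*sqrt(2)*d^2/4 + 3*d^2 - 3*d/2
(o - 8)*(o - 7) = o^2 - 15*o + 56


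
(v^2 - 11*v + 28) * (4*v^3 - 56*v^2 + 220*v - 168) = 4*v^5 - 100*v^4 + 948*v^3 - 4156*v^2 + 8008*v - 4704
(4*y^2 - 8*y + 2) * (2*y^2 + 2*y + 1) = 8*y^4 - 8*y^3 - 8*y^2 - 4*y + 2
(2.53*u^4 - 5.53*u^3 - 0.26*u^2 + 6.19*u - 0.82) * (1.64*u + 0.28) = 4.1492*u^5 - 8.3608*u^4 - 1.9748*u^3 + 10.0788*u^2 + 0.388400000000001*u - 0.2296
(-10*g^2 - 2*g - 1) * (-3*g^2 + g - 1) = 30*g^4 - 4*g^3 + 11*g^2 + g + 1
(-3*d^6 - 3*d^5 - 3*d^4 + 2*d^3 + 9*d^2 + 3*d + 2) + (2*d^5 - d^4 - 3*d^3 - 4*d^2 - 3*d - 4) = -3*d^6 - d^5 - 4*d^4 - d^3 + 5*d^2 - 2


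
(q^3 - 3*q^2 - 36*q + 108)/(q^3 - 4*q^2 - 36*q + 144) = (q - 3)/(q - 4)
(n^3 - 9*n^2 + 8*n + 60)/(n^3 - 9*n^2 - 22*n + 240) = (n^2 - 3*n - 10)/(n^2 - 3*n - 40)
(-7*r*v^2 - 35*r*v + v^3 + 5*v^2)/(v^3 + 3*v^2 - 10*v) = (-7*r + v)/(v - 2)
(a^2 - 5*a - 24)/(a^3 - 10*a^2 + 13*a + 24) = (a + 3)/(a^2 - 2*a - 3)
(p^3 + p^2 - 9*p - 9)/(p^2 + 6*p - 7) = (p^3 + p^2 - 9*p - 9)/(p^2 + 6*p - 7)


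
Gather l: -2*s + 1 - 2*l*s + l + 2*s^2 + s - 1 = l*(1 - 2*s) + 2*s^2 - s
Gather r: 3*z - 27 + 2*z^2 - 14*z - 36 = 2*z^2 - 11*z - 63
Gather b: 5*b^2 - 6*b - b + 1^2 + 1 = 5*b^2 - 7*b + 2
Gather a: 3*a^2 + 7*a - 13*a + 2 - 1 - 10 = 3*a^2 - 6*a - 9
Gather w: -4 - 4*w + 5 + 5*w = w + 1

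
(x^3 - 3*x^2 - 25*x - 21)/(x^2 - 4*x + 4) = (x^3 - 3*x^2 - 25*x - 21)/(x^2 - 4*x + 4)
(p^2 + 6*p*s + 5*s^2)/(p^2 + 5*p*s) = (p + s)/p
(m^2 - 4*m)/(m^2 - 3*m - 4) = m/(m + 1)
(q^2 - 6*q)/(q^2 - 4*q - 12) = q/(q + 2)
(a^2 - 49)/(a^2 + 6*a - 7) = (a - 7)/(a - 1)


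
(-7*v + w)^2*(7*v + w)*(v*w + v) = 343*v^4*w + 343*v^4 - 49*v^3*w^2 - 49*v^3*w - 7*v^2*w^3 - 7*v^2*w^2 + v*w^4 + v*w^3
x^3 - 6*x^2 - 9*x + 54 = (x - 6)*(x - 3)*(x + 3)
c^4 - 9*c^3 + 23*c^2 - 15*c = c*(c - 5)*(c - 3)*(c - 1)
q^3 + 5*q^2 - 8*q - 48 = (q - 3)*(q + 4)^2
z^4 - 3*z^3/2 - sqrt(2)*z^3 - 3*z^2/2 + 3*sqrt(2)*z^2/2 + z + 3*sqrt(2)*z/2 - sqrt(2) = (z - 2)*(z - 1/2)*(z + 1)*(z - sqrt(2))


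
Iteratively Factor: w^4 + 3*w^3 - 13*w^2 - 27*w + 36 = (w - 3)*(w^3 + 6*w^2 + 5*w - 12) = (w - 3)*(w + 4)*(w^2 + 2*w - 3) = (w - 3)*(w + 3)*(w + 4)*(w - 1)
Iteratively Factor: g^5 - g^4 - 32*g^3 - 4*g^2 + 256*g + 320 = (g - 4)*(g^4 + 3*g^3 - 20*g^2 - 84*g - 80) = (g - 4)*(g + 4)*(g^3 - g^2 - 16*g - 20) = (g - 4)*(g + 2)*(g + 4)*(g^2 - 3*g - 10) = (g - 4)*(g + 2)^2*(g + 4)*(g - 5)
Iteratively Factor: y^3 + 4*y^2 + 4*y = (y)*(y^2 + 4*y + 4) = y*(y + 2)*(y + 2)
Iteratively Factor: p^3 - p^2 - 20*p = (p)*(p^2 - p - 20) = p*(p - 5)*(p + 4)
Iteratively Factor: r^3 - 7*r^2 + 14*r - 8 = (r - 2)*(r^2 - 5*r + 4) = (r - 2)*(r - 1)*(r - 4)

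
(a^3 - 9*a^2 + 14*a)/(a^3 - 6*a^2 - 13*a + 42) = a/(a + 3)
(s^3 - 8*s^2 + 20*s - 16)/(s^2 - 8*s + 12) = (s^2 - 6*s + 8)/(s - 6)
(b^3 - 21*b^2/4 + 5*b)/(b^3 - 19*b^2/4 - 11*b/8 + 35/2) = 2*b*(4*b - 5)/(8*b^2 - 6*b - 35)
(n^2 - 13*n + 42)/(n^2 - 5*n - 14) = (n - 6)/(n + 2)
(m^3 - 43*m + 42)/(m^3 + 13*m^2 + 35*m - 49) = (m - 6)/(m + 7)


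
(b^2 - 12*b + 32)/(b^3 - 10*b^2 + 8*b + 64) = 1/(b + 2)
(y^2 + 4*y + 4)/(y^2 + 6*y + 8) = (y + 2)/(y + 4)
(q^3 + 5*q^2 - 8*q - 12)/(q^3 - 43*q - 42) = (q - 2)/(q - 7)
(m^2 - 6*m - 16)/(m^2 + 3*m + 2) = (m - 8)/(m + 1)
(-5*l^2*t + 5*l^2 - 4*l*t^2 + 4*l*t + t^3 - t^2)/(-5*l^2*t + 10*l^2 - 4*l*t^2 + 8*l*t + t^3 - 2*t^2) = (t - 1)/(t - 2)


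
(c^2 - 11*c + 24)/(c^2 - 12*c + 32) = (c - 3)/(c - 4)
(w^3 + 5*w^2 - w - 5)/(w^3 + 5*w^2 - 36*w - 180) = (w^2 - 1)/(w^2 - 36)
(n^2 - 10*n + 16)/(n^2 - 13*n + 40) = (n - 2)/(n - 5)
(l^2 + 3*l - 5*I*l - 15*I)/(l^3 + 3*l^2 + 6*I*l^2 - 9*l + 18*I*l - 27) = (l - 5*I)/(l^2 + 6*I*l - 9)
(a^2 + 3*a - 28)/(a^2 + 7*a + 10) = (a^2 + 3*a - 28)/(a^2 + 7*a + 10)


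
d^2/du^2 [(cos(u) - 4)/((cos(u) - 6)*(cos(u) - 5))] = (5*(1 - cos(u)^2)^2 - cos(u)^5 + 50*cos(u)^3 - 340*cos(u)^2 + 504*cos(u) - 73)/((cos(u) - 6)^3*(cos(u) - 5)^3)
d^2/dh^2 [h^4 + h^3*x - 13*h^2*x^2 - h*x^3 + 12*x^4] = 12*h^2 + 6*h*x - 26*x^2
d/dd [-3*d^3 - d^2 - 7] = d*(-9*d - 2)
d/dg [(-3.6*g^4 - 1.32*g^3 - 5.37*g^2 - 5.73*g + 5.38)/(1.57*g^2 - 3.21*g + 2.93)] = (-11.304*g^5 + 32.5956*g^4 - 33.7176*g^3 + 14.631*g^2 - 48.3614*g + 0.480899999999998)/(2.4649*g^4 - 10.0794*g^3 + 19.5043*g^2 - 18.8106*g + 8.5849)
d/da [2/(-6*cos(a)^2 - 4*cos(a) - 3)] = -8*(3*cos(a) + 1)*sin(a)/(6*cos(a)^2 + 4*cos(a) + 3)^2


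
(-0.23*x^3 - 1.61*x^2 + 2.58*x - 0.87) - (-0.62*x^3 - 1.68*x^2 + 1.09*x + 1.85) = 0.39*x^3 + 0.0699999999999998*x^2 + 1.49*x - 2.72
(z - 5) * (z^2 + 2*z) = z^3 - 3*z^2 - 10*z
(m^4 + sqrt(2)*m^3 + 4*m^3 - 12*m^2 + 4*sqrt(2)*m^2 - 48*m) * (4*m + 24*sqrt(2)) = 4*m^5 + 16*m^4 + 28*sqrt(2)*m^4 + 112*sqrt(2)*m^3 - 288*sqrt(2)*m^2 - 1152*sqrt(2)*m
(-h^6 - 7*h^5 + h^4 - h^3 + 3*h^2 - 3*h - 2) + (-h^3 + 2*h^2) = -h^6 - 7*h^5 + h^4 - 2*h^3 + 5*h^2 - 3*h - 2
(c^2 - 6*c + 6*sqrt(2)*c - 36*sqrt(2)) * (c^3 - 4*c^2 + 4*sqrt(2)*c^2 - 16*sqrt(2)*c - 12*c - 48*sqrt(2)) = c^5 - 10*c^4 + 10*sqrt(2)*c^4 - 100*sqrt(2)*c^3 + 60*c^3 - 408*c^2 + 120*sqrt(2)*c^2 + 576*c + 720*sqrt(2)*c + 3456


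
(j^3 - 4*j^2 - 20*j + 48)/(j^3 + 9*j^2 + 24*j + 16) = (j^2 - 8*j + 12)/(j^2 + 5*j + 4)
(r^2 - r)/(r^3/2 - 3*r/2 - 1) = 2*r*(1 - r)/(-r^3 + 3*r + 2)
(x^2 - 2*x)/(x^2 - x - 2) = x/(x + 1)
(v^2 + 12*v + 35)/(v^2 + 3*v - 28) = (v + 5)/(v - 4)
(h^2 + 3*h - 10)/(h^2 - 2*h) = (h + 5)/h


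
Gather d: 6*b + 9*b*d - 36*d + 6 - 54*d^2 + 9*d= 6*b - 54*d^2 + d*(9*b - 27) + 6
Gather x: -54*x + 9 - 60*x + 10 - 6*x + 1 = 20 - 120*x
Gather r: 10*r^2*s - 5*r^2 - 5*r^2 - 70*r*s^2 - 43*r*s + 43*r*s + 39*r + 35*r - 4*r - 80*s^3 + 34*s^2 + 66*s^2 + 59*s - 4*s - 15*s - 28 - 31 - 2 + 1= r^2*(10*s - 10) + r*(70 - 70*s^2) - 80*s^3 + 100*s^2 + 40*s - 60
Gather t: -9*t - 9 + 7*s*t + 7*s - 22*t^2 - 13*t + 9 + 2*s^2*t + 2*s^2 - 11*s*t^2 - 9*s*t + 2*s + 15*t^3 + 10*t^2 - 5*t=2*s^2 + 9*s + 15*t^3 + t^2*(-11*s - 12) + t*(2*s^2 - 2*s - 27)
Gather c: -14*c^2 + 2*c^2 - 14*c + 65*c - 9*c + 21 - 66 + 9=-12*c^2 + 42*c - 36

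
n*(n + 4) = n^2 + 4*n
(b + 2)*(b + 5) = b^2 + 7*b + 10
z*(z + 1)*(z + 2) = z^3 + 3*z^2 + 2*z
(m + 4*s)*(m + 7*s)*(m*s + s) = m^3*s + 11*m^2*s^2 + m^2*s + 28*m*s^3 + 11*m*s^2 + 28*s^3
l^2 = l^2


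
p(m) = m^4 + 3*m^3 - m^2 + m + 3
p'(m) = 4*m^3 + 9*m^2 - 2*m + 1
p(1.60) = 20.88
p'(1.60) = 37.22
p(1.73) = 26.23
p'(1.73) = 45.19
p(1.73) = 26.23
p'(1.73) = 45.19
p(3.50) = 272.94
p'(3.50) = 275.75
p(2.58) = 94.75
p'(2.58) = 124.44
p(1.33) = 12.75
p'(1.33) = 23.67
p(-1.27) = -3.43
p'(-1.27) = 9.86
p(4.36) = 598.36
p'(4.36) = 494.89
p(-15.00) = 40263.00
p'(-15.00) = -11444.00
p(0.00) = 3.00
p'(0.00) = 1.00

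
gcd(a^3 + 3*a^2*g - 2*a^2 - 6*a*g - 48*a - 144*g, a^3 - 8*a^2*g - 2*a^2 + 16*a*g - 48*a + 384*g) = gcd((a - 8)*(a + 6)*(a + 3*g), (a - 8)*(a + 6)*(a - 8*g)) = a^2 - 2*a - 48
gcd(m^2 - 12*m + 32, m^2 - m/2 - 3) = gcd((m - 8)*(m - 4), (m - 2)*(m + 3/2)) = 1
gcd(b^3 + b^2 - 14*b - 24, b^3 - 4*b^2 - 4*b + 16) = b^2 - 2*b - 8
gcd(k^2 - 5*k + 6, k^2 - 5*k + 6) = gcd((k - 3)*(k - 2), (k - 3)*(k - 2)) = k^2 - 5*k + 6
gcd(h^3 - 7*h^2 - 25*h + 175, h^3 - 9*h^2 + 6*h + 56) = h - 7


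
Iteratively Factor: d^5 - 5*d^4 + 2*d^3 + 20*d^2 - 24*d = (d - 3)*(d^4 - 2*d^3 - 4*d^2 + 8*d) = d*(d - 3)*(d^3 - 2*d^2 - 4*d + 8) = d*(d - 3)*(d - 2)*(d^2 - 4) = d*(d - 3)*(d - 2)*(d + 2)*(d - 2)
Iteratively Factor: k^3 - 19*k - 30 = (k + 2)*(k^2 - 2*k - 15) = (k - 5)*(k + 2)*(k + 3)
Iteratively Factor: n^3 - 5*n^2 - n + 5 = (n - 5)*(n^2 - 1) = (n - 5)*(n + 1)*(n - 1)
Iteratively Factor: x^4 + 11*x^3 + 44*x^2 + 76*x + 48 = (x + 2)*(x^3 + 9*x^2 + 26*x + 24) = (x + 2)^2*(x^2 + 7*x + 12) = (x + 2)^2*(x + 4)*(x + 3)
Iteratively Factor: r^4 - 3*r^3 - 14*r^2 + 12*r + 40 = (r - 2)*(r^3 - r^2 - 16*r - 20) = (r - 5)*(r - 2)*(r^2 + 4*r + 4) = (r - 5)*(r - 2)*(r + 2)*(r + 2)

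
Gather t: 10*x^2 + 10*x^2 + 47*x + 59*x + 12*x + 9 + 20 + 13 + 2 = 20*x^2 + 118*x + 44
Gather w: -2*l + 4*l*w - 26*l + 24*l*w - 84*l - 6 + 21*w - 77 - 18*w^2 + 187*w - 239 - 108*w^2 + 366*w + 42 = -112*l - 126*w^2 + w*(28*l + 574) - 280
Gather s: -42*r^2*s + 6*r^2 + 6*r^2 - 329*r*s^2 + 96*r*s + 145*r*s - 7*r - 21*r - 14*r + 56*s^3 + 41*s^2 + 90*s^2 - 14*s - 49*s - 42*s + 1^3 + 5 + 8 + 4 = 12*r^2 - 42*r + 56*s^3 + s^2*(131 - 329*r) + s*(-42*r^2 + 241*r - 105) + 18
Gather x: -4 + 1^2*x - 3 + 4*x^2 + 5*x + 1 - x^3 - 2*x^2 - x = -x^3 + 2*x^2 + 5*x - 6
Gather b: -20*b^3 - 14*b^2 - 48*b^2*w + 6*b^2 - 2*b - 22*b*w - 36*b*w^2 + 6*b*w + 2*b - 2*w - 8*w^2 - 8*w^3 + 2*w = -20*b^3 + b^2*(-48*w - 8) + b*(-36*w^2 - 16*w) - 8*w^3 - 8*w^2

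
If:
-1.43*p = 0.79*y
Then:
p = -0.552447552447552*y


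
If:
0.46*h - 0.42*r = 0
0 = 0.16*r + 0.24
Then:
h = -1.37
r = -1.50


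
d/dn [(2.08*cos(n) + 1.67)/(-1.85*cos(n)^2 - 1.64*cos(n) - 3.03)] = (-3.848*cos(n)^2 - 6.179*cos(n) + 3.5636)*sin(n)/(3.4225*cos(n)^4 + 6.068*cos(n)^3 + 13.9006*cos(n)^2 + 9.9384*cos(n) + 9.1809)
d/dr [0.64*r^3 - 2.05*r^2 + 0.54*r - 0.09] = 1.92*r^2 - 4.1*r + 0.54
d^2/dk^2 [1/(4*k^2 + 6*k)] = (-2*k*(2*k + 3) + (4*k + 3)^2)/(k^3*(2*k + 3)^3)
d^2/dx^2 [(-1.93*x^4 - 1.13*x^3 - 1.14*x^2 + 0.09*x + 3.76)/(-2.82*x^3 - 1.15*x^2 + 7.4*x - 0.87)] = (96.4576219999997*x^6 + 10.234572*x^5 + 394.612098*x^4 - 296.155604*x^3 + 410.632896*x^2 + 253.006356*x - 403.704548)/(22.425768*x^9 + 27.43578*x^8 - 165.35493*x^7 - 121.712561*x^6 + 450.83856*x^5 + 83.442765*x^4 - 443.242826*x^3 + 145.534905*x^2 - 16.80318*x + 0.658503)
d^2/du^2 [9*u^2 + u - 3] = 18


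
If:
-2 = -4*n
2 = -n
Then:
No Solution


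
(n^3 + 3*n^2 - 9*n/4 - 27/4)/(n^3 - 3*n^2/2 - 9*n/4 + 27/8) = 2*(n + 3)/(2*n - 3)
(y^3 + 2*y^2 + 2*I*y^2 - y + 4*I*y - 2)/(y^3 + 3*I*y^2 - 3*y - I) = (y + 2)/(y + I)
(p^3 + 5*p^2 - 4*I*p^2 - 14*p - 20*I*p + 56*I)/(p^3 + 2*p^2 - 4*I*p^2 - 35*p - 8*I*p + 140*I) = (p - 2)/(p - 5)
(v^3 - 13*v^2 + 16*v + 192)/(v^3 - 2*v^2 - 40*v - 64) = (v^2 - 5*v - 24)/(v^2 + 6*v + 8)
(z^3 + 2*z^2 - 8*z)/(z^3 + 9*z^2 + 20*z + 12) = z*(z^2 + 2*z - 8)/(z^3 + 9*z^2 + 20*z + 12)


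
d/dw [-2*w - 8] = -2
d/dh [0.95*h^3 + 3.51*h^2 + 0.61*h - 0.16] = 2.85*h^2 + 7.02*h + 0.61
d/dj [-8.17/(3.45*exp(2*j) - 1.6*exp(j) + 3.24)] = (56.373*exp(j) - 13.072)*exp(j)/(3.45*exp(2*j) - 1.6*exp(j) + 3.24)^2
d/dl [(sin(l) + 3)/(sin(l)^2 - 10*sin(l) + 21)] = (-6*sin(l) + cos(l)^2 + 50)*cos(l)/(sin(l)^2 - 10*sin(l) + 21)^2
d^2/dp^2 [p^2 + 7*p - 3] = 2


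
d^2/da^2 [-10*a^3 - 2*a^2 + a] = -60*a - 4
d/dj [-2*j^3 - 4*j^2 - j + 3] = -6*j^2 - 8*j - 1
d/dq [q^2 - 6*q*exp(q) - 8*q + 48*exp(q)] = -6*q*exp(q) + 2*q + 42*exp(q) - 8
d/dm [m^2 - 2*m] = 2*m - 2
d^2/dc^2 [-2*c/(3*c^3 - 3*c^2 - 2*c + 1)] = 4*(-c*(-9*c^2 + 6*c + 2)^2 + (9*c^2 + 3*c*(3*c - 1) - 6*c - 2)*(3*c^3 - 3*c^2 - 2*c + 1))/(3*c^3 - 3*c^2 - 2*c + 1)^3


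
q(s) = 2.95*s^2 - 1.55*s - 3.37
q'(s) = 5.9*s - 1.55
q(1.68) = 2.35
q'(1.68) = 8.36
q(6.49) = 110.82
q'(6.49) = 36.74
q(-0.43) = -2.16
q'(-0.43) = -4.09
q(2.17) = 7.16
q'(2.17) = 11.25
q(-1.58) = 6.44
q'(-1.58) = -10.87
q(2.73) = 14.38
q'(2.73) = 14.56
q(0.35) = -3.55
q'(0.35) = 0.52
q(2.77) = 14.97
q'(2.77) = 14.79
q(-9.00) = 249.53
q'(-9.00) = -54.65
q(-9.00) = 249.53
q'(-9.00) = -54.65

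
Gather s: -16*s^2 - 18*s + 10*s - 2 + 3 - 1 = -16*s^2 - 8*s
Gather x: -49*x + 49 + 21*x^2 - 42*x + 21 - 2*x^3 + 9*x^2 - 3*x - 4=-2*x^3 + 30*x^2 - 94*x + 66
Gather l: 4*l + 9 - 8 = 4*l + 1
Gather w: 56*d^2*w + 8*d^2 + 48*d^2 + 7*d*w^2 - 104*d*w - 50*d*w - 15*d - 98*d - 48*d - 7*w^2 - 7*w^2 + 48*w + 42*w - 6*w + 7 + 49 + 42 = 56*d^2 - 161*d + w^2*(7*d - 14) + w*(56*d^2 - 154*d + 84) + 98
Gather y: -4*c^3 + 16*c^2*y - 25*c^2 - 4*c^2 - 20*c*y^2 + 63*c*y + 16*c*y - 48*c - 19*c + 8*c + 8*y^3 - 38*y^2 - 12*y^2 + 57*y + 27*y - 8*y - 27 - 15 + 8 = -4*c^3 - 29*c^2 - 59*c + 8*y^3 + y^2*(-20*c - 50) + y*(16*c^2 + 79*c + 76) - 34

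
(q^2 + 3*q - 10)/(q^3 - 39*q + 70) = (q + 5)/(q^2 + 2*q - 35)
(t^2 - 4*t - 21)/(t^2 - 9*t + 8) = (t^2 - 4*t - 21)/(t^2 - 9*t + 8)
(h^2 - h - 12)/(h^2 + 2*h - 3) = (h - 4)/(h - 1)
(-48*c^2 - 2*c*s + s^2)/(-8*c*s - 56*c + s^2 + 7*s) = (6*c + s)/(s + 7)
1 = 1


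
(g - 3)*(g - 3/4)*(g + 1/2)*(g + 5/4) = g^4 - 2*g^3 - 59*g^2/16 + 51*g/32 + 45/32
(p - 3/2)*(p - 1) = p^2 - 5*p/2 + 3/2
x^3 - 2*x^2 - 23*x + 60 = (x - 4)*(x - 3)*(x + 5)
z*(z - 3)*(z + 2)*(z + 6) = z^4 + 5*z^3 - 12*z^2 - 36*z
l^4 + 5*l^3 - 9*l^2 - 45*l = l*(l - 3)*(l + 3)*(l + 5)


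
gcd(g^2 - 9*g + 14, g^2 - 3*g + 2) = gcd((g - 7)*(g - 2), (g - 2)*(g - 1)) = g - 2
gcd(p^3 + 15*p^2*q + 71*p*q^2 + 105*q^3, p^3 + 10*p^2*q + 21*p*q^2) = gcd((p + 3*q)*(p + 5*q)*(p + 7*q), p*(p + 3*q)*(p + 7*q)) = p^2 + 10*p*q + 21*q^2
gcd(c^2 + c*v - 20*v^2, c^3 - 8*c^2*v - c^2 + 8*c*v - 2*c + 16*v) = 1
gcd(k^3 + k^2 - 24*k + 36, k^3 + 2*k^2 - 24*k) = k + 6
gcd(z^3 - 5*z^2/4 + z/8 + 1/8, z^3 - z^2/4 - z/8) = z^2 - z/4 - 1/8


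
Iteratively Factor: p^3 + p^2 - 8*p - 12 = (p - 3)*(p^2 + 4*p + 4) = (p - 3)*(p + 2)*(p + 2)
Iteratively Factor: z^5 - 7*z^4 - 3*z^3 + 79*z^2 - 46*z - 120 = (z + 3)*(z^4 - 10*z^3 + 27*z^2 - 2*z - 40) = (z - 2)*(z + 3)*(z^3 - 8*z^2 + 11*z + 20) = (z - 5)*(z - 2)*(z + 3)*(z^2 - 3*z - 4) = (z - 5)*(z - 4)*(z - 2)*(z + 3)*(z + 1)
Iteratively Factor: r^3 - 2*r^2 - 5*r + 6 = (r - 1)*(r^2 - r - 6) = (r - 1)*(r + 2)*(r - 3)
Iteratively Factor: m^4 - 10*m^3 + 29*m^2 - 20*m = (m)*(m^3 - 10*m^2 + 29*m - 20) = m*(m - 1)*(m^2 - 9*m + 20) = m*(m - 4)*(m - 1)*(m - 5)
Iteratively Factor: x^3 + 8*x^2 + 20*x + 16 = (x + 2)*(x^2 + 6*x + 8) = (x + 2)*(x + 4)*(x + 2)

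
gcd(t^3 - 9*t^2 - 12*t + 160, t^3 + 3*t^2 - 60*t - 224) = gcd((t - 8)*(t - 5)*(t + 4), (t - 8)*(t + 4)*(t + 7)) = t^2 - 4*t - 32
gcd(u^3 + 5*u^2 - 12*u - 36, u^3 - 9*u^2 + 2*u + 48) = u^2 - u - 6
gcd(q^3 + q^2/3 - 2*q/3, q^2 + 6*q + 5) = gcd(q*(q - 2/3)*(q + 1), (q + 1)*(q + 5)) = q + 1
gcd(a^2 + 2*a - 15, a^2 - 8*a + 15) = a - 3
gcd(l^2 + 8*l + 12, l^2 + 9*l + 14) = l + 2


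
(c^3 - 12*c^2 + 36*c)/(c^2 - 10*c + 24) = c*(c - 6)/(c - 4)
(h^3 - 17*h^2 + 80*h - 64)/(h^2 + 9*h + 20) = (h^3 - 17*h^2 + 80*h - 64)/(h^2 + 9*h + 20)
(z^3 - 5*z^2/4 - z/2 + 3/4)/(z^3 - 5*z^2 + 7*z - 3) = (z + 3/4)/(z - 3)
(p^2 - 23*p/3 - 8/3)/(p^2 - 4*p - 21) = (-3*p^2 + 23*p + 8)/(3*(-p^2 + 4*p + 21))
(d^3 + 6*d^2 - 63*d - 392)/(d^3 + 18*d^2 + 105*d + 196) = (d - 8)/(d + 4)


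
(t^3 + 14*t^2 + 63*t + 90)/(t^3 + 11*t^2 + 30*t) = (t + 3)/t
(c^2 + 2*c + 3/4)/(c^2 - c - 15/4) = (2*c + 1)/(2*c - 5)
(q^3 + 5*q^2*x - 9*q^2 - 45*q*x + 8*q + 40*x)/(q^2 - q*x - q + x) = (-q^2 - 5*q*x + 8*q + 40*x)/(-q + x)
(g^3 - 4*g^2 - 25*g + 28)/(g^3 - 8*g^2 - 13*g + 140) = (g - 1)/(g - 5)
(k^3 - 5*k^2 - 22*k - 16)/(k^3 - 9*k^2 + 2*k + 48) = (k + 1)/(k - 3)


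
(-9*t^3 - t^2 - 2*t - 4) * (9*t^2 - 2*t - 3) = -81*t^5 + 9*t^4 + 11*t^3 - 29*t^2 + 14*t + 12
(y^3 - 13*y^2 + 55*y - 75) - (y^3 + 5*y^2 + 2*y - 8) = -18*y^2 + 53*y - 67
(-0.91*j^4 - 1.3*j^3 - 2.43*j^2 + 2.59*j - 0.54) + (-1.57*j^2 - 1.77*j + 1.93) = -0.91*j^4 - 1.3*j^3 - 4.0*j^2 + 0.82*j + 1.39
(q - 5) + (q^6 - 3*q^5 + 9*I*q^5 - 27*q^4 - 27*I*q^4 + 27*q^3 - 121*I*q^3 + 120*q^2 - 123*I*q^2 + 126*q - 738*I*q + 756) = q^6 - 3*q^5 + 9*I*q^5 - 27*q^4 - 27*I*q^4 + 27*q^3 - 121*I*q^3 + 120*q^2 - 123*I*q^2 + 127*q - 738*I*q + 751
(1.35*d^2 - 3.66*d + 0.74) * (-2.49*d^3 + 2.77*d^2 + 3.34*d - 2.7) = -3.3615*d^5 + 12.8529*d^4 - 7.4718*d^3 - 13.8196*d^2 + 12.3536*d - 1.998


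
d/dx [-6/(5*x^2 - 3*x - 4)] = 6*(10*x - 3)/(-5*x^2 + 3*x + 4)^2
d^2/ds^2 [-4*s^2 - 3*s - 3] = -8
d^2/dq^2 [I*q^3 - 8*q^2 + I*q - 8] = 6*I*q - 16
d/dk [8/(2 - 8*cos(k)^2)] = -32*sin(k)*cos(k)/(4*cos(k)^2 - 1)^2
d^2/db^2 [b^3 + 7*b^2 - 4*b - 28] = 6*b + 14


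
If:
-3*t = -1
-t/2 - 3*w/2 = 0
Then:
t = 1/3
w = -1/9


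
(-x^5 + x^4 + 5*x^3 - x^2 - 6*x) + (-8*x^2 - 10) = -x^5 + x^4 + 5*x^3 - 9*x^2 - 6*x - 10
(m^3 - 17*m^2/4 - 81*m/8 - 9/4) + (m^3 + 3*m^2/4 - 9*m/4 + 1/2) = 2*m^3 - 7*m^2/2 - 99*m/8 - 7/4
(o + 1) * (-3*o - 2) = -3*o^2 - 5*o - 2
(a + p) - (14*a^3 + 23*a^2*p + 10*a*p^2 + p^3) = -14*a^3 - 23*a^2*p - 10*a*p^2 + a - p^3 + p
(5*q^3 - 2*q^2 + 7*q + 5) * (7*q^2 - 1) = 35*q^5 - 14*q^4 + 44*q^3 + 37*q^2 - 7*q - 5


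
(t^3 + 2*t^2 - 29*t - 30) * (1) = t^3 + 2*t^2 - 29*t - 30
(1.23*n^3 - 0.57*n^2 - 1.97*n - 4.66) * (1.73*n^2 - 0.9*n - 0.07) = 2.1279*n^5 - 2.0931*n^4 - 2.9812*n^3 - 6.2489*n^2 + 4.3319*n + 0.3262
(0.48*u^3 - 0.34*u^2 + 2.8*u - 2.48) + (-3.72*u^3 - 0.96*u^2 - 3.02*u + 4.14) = -3.24*u^3 - 1.3*u^2 - 0.22*u + 1.66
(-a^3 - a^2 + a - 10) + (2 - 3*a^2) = -a^3 - 4*a^2 + a - 8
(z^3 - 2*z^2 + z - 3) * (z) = z^4 - 2*z^3 + z^2 - 3*z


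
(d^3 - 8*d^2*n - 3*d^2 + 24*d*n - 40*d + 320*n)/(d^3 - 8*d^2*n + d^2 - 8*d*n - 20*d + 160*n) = (d - 8)/(d - 4)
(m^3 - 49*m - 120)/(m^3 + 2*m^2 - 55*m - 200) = (m + 3)/(m + 5)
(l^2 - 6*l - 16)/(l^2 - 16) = (l^2 - 6*l - 16)/(l^2 - 16)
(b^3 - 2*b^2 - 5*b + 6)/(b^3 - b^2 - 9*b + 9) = (b + 2)/(b + 3)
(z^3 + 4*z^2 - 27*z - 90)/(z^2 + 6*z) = z - 2 - 15/z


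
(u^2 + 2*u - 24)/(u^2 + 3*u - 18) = (u - 4)/(u - 3)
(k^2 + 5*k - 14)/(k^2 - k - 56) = (k - 2)/(k - 8)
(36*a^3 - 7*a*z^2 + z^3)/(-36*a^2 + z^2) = (-6*a^2 - a*z + z^2)/(6*a + z)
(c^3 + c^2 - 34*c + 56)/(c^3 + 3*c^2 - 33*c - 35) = (c^2 - 6*c + 8)/(c^2 - 4*c - 5)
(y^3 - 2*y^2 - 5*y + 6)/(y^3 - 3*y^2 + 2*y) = (y^2 - y - 6)/(y*(y - 2))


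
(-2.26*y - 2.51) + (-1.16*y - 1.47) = -3.42*y - 3.98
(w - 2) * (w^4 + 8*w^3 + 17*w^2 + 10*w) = w^5 + 6*w^4 + w^3 - 24*w^2 - 20*w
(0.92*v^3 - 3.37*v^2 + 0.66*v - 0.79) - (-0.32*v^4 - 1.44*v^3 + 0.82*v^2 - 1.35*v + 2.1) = 0.32*v^4 + 2.36*v^3 - 4.19*v^2 + 2.01*v - 2.89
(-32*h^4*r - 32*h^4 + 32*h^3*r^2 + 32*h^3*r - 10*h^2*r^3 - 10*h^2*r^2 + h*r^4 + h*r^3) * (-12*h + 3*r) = 384*h^5*r + 384*h^5 - 480*h^4*r^2 - 480*h^4*r + 216*h^3*r^3 + 216*h^3*r^2 - 42*h^2*r^4 - 42*h^2*r^3 + 3*h*r^5 + 3*h*r^4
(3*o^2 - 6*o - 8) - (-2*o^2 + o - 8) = 5*o^2 - 7*o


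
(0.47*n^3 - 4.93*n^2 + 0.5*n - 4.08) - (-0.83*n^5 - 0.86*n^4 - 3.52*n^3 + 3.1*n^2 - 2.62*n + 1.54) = 0.83*n^5 + 0.86*n^4 + 3.99*n^3 - 8.03*n^2 + 3.12*n - 5.62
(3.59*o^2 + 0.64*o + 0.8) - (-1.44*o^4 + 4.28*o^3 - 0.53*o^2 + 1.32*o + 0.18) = 1.44*o^4 - 4.28*o^3 + 4.12*o^2 - 0.68*o + 0.62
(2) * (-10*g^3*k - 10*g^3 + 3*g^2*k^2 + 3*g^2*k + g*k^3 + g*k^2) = -20*g^3*k - 20*g^3 + 6*g^2*k^2 + 6*g^2*k + 2*g*k^3 + 2*g*k^2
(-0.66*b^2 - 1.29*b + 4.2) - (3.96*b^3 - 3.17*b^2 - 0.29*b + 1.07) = -3.96*b^3 + 2.51*b^2 - 1.0*b + 3.13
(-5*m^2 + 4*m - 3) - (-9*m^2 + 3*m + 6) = 4*m^2 + m - 9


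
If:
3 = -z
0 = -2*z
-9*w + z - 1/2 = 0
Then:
No Solution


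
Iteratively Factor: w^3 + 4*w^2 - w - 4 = (w + 1)*(w^2 + 3*w - 4) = (w - 1)*(w + 1)*(w + 4)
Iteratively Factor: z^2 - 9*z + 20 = (z - 4)*(z - 5)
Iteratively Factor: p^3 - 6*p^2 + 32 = (p - 4)*(p^2 - 2*p - 8) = (p - 4)^2*(p + 2)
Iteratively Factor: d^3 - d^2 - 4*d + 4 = (d + 2)*(d^2 - 3*d + 2) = (d - 2)*(d + 2)*(d - 1)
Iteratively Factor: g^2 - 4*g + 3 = (g - 3)*(g - 1)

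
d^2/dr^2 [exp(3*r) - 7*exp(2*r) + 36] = (9*exp(r) - 28)*exp(2*r)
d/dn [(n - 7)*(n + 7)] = 2*n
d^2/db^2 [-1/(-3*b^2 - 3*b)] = 2*(-b*(b + 1) + (2*b + 1)^2)/(3*b^3*(b + 1)^3)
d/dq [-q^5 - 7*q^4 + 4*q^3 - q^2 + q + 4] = -5*q^4 - 28*q^3 + 12*q^2 - 2*q + 1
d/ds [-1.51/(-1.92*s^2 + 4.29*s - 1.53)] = (6.4779 - 5.7984*s)/(1.92*s^2 - 4.29*s + 1.53)^2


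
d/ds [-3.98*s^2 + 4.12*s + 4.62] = 4.12 - 7.96*s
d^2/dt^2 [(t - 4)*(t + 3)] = 2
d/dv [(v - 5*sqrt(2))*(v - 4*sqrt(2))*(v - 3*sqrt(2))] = 3*v^2 - 24*sqrt(2)*v + 94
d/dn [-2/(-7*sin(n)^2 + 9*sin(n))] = 2*(9 - 14*sin(n))*cos(n)/((7*sin(n) - 9)^2*sin(n)^2)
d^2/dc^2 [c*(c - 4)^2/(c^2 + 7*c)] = 242/(c^3 + 21*c^2 + 147*c + 343)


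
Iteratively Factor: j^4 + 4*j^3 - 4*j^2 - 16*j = (j)*(j^3 + 4*j^2 - 4*j - 16) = j*(j - 2)*(j^2 + 6*j + 8) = j*(j - 2)*(j + 2)*(j + 4)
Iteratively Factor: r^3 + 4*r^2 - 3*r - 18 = (r + 3)*(r^2 + r - 6) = (r - 2)*(r + 3)*(r + 3)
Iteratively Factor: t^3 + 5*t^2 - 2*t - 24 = (t + 4)*(t^2 + t - 6) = (t + 3)*(t + 4)*(t - 2)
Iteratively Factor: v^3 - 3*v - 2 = (v + 1)*(v^2 - v - 2) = (v - 2)*(v + 1)*(v + 1)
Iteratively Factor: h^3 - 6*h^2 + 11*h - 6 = (h - 1)*(h^2 - 5*h + 6) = (h - 2)*(h - 1)*(h - 3)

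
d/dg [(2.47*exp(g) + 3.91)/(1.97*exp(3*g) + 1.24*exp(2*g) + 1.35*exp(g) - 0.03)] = (-(2.47*exp(g) + 3.91)*(5.91*exp(2*g) + 2.48*exp(g) + 1.35) + 4.8659*exp(3*g) + 3.0628*exp(2*g) + 3.3345*exp(g) - 0.0741)*exp(g)/(1.97*exp(3*g) + 1.24*exp(2*g) + 1.35*exp(g) - 0.03)^2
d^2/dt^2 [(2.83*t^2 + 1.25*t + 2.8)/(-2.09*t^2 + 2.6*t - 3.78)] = (-41.67669*t^3 + 60.761316*t^2 + 150.5427*t - 99.057224)/(9.129329*t^6 - 34.07118*t^5 + 91.919454*t^4 - 140.81912*t^3 + 166.246668*t^2 - 111.44952*t + 54.010152)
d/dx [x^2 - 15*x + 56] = 2*x - 15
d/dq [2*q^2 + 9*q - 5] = 4*q + 9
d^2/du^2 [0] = 0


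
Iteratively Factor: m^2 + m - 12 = (m - 3)*(m + 4)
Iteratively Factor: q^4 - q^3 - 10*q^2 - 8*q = (q + 1)*(q^3 - 2*q^2 - 8*q) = (q - 4)*(q + 1)*(q^2 + 2*q) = (q - 4)*(q + 1)*(q + 2)*(q)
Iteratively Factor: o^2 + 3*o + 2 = (o + 1)*(o + 2)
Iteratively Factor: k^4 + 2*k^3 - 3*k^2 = (k)*(k^3 + 2*k^2 - 3*k) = k*(k - 1)*(k^2 + 3*k) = k*(k - 1)*(k + 3)*(k)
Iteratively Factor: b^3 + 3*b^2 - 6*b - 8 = (b - 2)*(b^2 + 5*b + 4) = (b - 2)*(b + 4)*(b + 1)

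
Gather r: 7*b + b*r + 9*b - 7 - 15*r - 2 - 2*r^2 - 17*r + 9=16*b - 2*r^2 + r*(b - 32)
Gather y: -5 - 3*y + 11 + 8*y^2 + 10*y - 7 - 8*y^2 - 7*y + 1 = 0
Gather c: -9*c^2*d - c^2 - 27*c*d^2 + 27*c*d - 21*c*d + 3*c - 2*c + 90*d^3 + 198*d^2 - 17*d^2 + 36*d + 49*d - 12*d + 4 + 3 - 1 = c^2*(-9*d - 1) + c*(-27*d^2 + 6*d + 1) + 90*d^3 + 181*d^2 + 73*d + 6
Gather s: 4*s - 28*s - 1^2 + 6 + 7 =12 - 24*s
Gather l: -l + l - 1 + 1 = 0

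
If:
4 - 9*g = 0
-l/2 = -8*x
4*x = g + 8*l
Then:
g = 4/9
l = -16/279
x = -1/279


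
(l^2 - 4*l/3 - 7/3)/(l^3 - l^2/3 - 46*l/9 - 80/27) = 9*(-3*l^2 + 4*l + 7)/(-27*l^3 + 9*l^2 + 138*l + 80)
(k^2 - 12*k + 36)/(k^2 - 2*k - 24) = (k - 6)/(k + 4)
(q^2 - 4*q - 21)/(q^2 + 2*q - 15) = (q^2 - 4*q - 21)/(q^2 + 2*q - 15)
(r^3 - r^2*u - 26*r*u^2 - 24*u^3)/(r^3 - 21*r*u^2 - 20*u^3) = (r - 6*u)/(r - 5*u)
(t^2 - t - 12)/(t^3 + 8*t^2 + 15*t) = (t - 4)/(t*(t + 5))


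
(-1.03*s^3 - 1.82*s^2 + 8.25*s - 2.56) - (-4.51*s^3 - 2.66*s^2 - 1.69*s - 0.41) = 3.48*s^3 + 0.84*s^2 + 9.94*s - 2.15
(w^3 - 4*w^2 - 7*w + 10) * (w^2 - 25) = w^5 - 4*w^4 - 32*w^3 + 110*w^2 + 175*w - 250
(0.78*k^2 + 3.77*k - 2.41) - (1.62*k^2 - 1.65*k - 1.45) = -0.84*k^2 + 5.42*k - 0.96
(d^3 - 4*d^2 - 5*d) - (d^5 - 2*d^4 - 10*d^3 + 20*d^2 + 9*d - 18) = -d^5 + 2*d^4 + 11*d^3 - 24*d^2 - 14*d + 18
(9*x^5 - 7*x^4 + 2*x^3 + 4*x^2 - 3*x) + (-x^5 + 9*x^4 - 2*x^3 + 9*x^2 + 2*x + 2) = 8*x^5 + 2*x^4 + 13*x^2 - x + 2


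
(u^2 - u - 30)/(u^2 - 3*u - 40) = (u - 6)/(u - 8)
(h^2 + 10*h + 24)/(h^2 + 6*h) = (h + 4)/h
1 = 1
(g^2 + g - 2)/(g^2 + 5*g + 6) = (g - 1)/(g + 3)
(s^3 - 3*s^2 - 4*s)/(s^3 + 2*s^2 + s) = (s - 4)/(s + 1)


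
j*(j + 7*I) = j^2 + 7*I*j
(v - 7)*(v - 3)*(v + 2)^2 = v^4 - 6*v^3 - 15*v^2 + 44*v + 84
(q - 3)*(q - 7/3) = q^2 - 16*q/3 + 7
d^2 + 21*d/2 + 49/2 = (d + 7/2)*(d + 7)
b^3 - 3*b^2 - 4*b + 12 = (b - 3)*(b - 2)*(b + 2)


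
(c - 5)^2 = c^2 - 10*c + 25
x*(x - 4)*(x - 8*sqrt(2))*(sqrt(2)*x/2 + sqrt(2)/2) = sqrt(2)*x^4/2 - 8*x^3 - 3*sqrt(2)*x^3/2 - 2*sqrt(2)*x^2 + 24*x^2 + 32*x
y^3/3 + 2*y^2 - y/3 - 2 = (y/3 + 1/3)*(y - 1)*(y + 6)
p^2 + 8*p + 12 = (p + 2)*(p + 6)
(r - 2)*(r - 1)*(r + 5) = r^3 + 2*r^2 - 13*r + 10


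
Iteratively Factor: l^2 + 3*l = (l)*(l + 3)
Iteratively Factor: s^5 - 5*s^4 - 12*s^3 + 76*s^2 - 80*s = (s - 2)*(s^4 - 3*s^3 - 18*s^2 + 40*s) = s*(s - 2)*(s^3 - 3*s^2 - 18*s + 40) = s*(s - 2)*(s + 4)*(s^2 - 7*s + 10) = s*(s - 2)^2*(s + 4)*(s - 5)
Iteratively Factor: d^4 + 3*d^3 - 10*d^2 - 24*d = (d - 3)*(d^3 + 6*d^2 + 8*d) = (d - 3)*(d + 4)*(d^2 + 2*d) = (d - 3)*(d + 2)*(d + 4)*(d)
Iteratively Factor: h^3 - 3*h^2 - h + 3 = (h + 1)*(h^2 - 4*h + 3) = (h - 1)*(h + 1)*(h - 3)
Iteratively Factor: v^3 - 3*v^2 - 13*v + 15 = (v + 3)*(v^2 - 6*v + 5) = (v - 5)*(v + 3)*(v - 1)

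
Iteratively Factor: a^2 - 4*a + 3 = (a - 3)*(a - 1)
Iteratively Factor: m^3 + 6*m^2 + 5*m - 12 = (m + 3)*(m^2 + 3*m - 4) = (m - 1)*(m + 3)*(m + 4)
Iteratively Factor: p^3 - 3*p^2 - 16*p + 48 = (p - 3)*(p^2 - 16) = (p - 4)*(p - 3)*(p + 4)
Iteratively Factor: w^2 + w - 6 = (w + 3)*(w - 2)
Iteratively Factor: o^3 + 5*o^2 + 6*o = (o + 3)*(o^2 + 2*o) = (o + 2)*(o + 3)*(o)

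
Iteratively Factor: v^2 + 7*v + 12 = (v + 3)*(v + 4)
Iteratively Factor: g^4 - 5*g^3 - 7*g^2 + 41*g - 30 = (g - 5)*(g^3 - 7*g + 6) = (g - 5)*(g - 2)*(g^2 + 2*g - 3) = (g - 5)*(g - 2)*(g - 1)*(g + 3)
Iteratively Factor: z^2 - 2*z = (z)*(z - 2)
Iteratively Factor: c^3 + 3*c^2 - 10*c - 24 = (c + 2)*(c^2 + c - 12) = (c + 2)*(c + 4)*(c - 3)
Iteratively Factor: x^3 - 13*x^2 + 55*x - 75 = (x - 5)*(x^2 - 8*x + 15) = (x - 5)*(x - 3)*(x - 5)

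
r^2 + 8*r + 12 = (r + 2)*(r + 6)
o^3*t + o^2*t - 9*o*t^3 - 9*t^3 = (o - 3*t)*(o + 3*t)*(o*t + t)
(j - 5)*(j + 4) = j^2 - j - 20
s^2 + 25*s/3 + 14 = (s + 7/3)*(s + 6)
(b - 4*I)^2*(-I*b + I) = -I*b^3 - 8*b^2 + I*b^2 + 8*b + 16*I*b - 16*I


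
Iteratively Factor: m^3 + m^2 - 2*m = (m)*(m^2 + m - 2) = m*(m + 2)*(m - 1)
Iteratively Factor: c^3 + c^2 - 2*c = (c)*(c^2 + c - 2) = c*(c - 1)*(c + 2)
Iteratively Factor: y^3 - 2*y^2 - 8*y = (y - 4)*(y^2 + 2*y) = y*(y - 4)*(y + 2)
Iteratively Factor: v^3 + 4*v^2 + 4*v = (v + 2)*(v^2 + 2*v) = v*(v + 2)*(v + 2)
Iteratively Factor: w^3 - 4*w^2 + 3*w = (w)*(w^2 - 4*w + 3) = w*(w - 3)*(w - 1)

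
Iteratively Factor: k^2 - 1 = (k + 1)*(k - 1)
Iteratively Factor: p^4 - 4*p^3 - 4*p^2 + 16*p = (p)*(p^3 - 4*p^2 - 4*p + 16) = p*(p - 2)*(p^2 - 2*p - 8) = p*(p - 4)*(p - 2)*(p + 2)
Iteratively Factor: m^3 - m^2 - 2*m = (m - 2)*(m^2 + m) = (m - 2)*(m + 1)*(m)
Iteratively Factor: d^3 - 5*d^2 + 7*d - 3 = (d - 3)*(d^2 - 2*d + 1) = (d - 3)*(d - 1)*(d - 1)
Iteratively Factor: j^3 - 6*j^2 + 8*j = (j - 2)*(j^2 - 4*j) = j*(j - 2)*(j - 4)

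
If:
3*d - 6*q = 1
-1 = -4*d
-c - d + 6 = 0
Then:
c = 23/4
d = 1/4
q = -1/24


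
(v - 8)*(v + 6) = v^2 - 2*v - 48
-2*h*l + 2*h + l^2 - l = (-2*h + l)*(l - 1)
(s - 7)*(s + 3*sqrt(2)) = s^2 - 7*s + 3*sqrt(2)*s - 21*sqrt(2)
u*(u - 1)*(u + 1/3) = u^3 - 2*u^2/3 - u/3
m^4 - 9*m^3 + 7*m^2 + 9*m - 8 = (m - 8)*(m - 1)^2*(m + 1)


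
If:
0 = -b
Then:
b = 0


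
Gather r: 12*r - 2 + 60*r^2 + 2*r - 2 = 60*r^2 + 14*r - 4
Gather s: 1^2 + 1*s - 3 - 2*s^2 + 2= -2*s^2 + s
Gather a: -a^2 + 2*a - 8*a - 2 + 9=-a^2 - 6*a + 7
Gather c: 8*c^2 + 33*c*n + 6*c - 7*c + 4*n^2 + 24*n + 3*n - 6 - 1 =8*c^2 + c*(33*n - 1) + 4*n^2 + 27*n - 7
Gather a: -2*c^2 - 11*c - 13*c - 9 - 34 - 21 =-2*c^2 - 24*c - 64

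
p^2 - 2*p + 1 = (p - 1)^2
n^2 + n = n*(n + 1)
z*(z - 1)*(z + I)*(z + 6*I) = z^4 - z^3 + 7*I*z^3 - 6*z^2 - 7*I*z^2 + 6*z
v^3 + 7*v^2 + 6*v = v*(v + 1)*(v + 6)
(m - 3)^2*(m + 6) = m^3 - 27*m + 54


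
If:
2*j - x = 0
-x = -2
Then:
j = 1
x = 2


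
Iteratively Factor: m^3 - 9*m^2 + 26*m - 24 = (m - 3)*(m^2 - 6*m + 8) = (m - 3)*(m - 2)*(m - 4)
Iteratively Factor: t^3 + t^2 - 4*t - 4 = (t + 1)*(t^2 - 4) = (t - 2)*(t + 1)*(t + 2)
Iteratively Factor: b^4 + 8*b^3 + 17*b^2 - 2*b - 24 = (b + 4)*(b^3 + 4*b^2 + b - 6) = (b + 3)*(b + 4)*(b^2 + b - 2) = (b + 2)*(b + 3)*(b + 4)*(b - 1)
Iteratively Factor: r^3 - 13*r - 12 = (r + 3)*(r^2 - 3*r - 4) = (r - 4)*(r + 3)*(r + 1)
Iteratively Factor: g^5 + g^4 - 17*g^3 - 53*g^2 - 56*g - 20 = (g + 2)*(g^4 - g^3 - 15*g^2 - 23*g - 10) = (g - 5)*(g + 2)*(g^3 + 4*g^2 + 5*g + 2) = (g - 5)*(g + 1)*(g + 2)*(g^2 + 3*g + 2) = (g - 5)*(g + 1)*(g + 2)^2*(g + 1)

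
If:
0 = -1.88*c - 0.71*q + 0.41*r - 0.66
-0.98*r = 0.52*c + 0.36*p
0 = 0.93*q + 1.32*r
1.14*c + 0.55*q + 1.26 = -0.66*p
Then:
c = 0.02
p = -1.36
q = -0.70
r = 0.49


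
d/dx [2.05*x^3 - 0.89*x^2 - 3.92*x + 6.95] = 6.15*x^2 - 1.78*x - 3.92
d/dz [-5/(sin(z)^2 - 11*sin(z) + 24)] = 5*(2*sin(z) - 11)*cos(z)/(sin(z)^2 - 11*sin(z) + 24)^2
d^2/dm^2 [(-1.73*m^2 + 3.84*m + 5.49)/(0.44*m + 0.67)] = -1.69153/(0.085184*m^3 + 0.389136*m^2 + 0.592548*m + 0.300763)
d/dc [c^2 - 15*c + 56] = 2*c - 15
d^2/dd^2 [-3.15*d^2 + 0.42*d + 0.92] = -6.30000000000000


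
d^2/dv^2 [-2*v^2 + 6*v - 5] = -4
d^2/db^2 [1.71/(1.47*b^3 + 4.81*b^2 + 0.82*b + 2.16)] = (-(15.0822*b + 16.4502)*(1.47*b^3 + 4.81*b^2 + 0.82*b + 2.16) + 1.71*(4.41*b^2 + 9.62*b + 0.82)*(8.82*b^2 + 19.24*b + 1.64))/(1.47*b^3 + 4.81*b^2 + 0.82*b + 2.16)^3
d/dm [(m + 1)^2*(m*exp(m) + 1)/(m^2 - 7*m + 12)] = (m + 1)*(-(m + 1)*(2*m - 7)*(m*exp(m) + 1) + (m^2 - 7*m + 12)*(2*m*exp(m) + (m + 1)^2*exp(m) + 2))/(m^2 - 7*m + 12)^2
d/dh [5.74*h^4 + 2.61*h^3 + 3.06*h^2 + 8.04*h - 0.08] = 22.96*h^3 + 7.83*h^2 + 6.12*h + 8.04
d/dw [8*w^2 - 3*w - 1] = 16*w - 3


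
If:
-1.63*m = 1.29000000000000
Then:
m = -0.79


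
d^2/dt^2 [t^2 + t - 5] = 2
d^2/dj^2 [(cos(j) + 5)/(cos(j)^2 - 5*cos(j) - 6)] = (9*sin(j)^4*cos(j) + 25*sin(j)^4 - 235*sin(j)^2 - 125*cos(j)/4 - 33*cos(3*j)/4 - cos(5*j)/2 - 40)/(sin(j)^2 + 5*cos(j) + 5)^3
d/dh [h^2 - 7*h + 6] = 2*h - 7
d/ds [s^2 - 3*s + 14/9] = 2*s - 3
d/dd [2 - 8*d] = -8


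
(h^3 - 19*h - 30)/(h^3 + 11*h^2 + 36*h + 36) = (h - 5)/(h + 6)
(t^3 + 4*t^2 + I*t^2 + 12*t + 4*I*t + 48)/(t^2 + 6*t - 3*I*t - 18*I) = (t^2 + 4*t*(1 + I) + 16*I)/(t + 6)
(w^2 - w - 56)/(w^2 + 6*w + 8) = (w^2 - w - 56)/(w^2 + 6*w + 8)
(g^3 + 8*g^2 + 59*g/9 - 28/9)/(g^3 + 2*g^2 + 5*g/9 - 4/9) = (g + 7)/(g + 1)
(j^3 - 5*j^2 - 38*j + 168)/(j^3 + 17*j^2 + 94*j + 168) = (j^2 - 11*j + 28)/(j^2 + 11*j + 28)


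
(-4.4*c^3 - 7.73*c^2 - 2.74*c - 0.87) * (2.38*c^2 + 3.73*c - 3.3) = -10.472*c^5 - 34.8094*c^4 - 20.8341*c^3 + 13.2182*c^2 + 5.7969*c + 2.871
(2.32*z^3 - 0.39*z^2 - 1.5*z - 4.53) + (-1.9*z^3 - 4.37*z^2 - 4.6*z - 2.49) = 0.42*z^3 - 4.76*z^2 - 6.1*z - 7.02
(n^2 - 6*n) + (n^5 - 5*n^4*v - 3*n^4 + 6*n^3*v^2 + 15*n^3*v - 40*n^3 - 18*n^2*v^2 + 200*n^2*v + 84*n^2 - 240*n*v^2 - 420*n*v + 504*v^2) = n^5 - 5*n^4*v - 3*n^4 + 6*n^3*v^2 + 15*n^3*v - 40*n^3 - 18*n^2*v^2 + 200*n^2*v + 85*n^2 - 240*n*v^2 - 420*n*v - 6*n + 504*v^2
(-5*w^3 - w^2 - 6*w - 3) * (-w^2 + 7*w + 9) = 5*w^5 - 34*w^4 - 46*w^3 - 48*w^2 - 75*w - 27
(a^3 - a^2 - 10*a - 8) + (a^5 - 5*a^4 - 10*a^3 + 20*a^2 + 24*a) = a^5 - 5*a^4 - 9*a^3 + 19*a^2 + 14*a - 8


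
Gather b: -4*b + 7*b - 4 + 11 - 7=3*b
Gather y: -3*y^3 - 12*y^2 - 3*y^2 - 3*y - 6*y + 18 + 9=-3*y^3 - 15*y^2 - 9*y + 27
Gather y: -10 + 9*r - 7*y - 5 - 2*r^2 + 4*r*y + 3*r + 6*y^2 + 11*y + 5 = -2*r^2 + 12*r + 6*y^2 + y*(4*r + 4) - 10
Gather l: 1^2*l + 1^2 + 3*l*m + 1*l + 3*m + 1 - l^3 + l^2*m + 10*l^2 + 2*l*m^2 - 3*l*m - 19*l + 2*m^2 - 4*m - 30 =-l^3 + l^2*(m + 10) + l*(2*m^2 - 17) + 2*m^2 - m - 28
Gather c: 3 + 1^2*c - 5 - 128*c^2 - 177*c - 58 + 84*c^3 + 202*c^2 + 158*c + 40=84*c^3 + 74*c^2 - 18*c - 20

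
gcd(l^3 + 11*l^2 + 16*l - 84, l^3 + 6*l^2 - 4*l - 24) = l^2 + 4*l - 12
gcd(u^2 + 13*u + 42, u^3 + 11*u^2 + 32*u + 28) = u + 7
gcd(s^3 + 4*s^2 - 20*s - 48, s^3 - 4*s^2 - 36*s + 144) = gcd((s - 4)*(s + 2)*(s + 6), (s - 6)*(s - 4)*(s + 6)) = s^2 + 2*s - 24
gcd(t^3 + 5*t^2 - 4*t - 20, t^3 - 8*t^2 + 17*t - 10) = t - 2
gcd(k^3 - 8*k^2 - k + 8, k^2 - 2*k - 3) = k + 1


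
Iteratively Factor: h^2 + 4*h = (h)*(h + 4)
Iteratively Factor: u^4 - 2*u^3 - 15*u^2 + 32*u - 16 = (u - 1)*(u^3 - u^2 - 16*u + 16) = (u - 1)*(u + 4)*(u^2 - 5*u + 4) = (u - 1)^2*(u + 4)*(u - 4)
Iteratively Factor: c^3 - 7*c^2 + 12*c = (c - 3)*(c^2 - 4*c) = c*(c - 3)*(c - 4)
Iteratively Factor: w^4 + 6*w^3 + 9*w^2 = (w + 3)*(w^3 + 3*w^2) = w*(w + 3)*(w^2 + 3*w) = w*(w + 3)^2*(w)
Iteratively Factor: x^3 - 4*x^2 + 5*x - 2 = (x - 2)*(x^2 - 2*x + 1) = (x - 2)*(x - 1)*(x - 1)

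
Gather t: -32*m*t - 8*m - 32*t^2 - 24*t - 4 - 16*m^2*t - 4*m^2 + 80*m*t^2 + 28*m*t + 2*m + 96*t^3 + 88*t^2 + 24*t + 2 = -4*m^2 - 6*m + 96*t^3 + t^2*(80*m + 56) + t*(-16*m^2 - 4*m) - 2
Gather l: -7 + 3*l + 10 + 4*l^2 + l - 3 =4*l^2 + 4*l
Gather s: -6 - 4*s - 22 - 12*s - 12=-16*s - 40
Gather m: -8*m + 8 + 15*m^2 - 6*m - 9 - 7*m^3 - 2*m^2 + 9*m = -7*m^3 + 13*m^2 - 5*m - 1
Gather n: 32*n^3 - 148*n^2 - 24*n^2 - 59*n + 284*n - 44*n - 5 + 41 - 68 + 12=32*n^3 - 172*n^2 + 181*n - 20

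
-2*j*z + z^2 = z*(-2*j + z)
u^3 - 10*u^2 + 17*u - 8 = (u - 8)*(u - 1)^2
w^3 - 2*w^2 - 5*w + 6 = (w - 3)*(w - 1)*(w + 2)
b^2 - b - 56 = (b - 8)*(b + 7)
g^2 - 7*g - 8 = (g - 8)*(g + 1)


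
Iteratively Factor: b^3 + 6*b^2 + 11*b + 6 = (b + 1)*(b^2 + 5*b + 6) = (b + 1)*(b + 2)*(b + 3)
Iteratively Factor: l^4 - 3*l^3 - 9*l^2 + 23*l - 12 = (l - 1)*(l^3 - 2*l^2 - 11*l + 12) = (l - 1)*(l + 3)*(l^2 - 5*l + 4) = (l - 4)*(l - 1)*(l + 3)*(l - 1)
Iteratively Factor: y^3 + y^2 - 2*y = (y)*(y^2 + y - 2) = y*(y - 1)*(y + 2)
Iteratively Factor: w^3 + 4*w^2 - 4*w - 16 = (w + 4)*(w^2 - 4) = (w + 2)*(w + 4)*(w - 2)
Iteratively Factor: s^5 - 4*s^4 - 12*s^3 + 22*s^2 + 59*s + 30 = (s + 2)*(s^4 - 6*s^3 + 22*s + 15) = (s + 1)*(s + 2)*(s^3 - 7*s^2 + 7*s + 15) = (s - 3)*(s + 1)*(s + 2)*(s^2 - 4*s - 5) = (s - 5)*(s - 3)*(s + 1)*(s + 2)*(s + 1)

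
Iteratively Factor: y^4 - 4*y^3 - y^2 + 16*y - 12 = (y + 2)*(y^3 - 6*y^2 + 11*y - 6) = (y - 2)*(y + 2)*(y^2 - 4*y + 3) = (y - 3)*(y - 2)*(y + 2)*(y - 1)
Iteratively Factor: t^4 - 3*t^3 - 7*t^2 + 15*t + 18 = (t - 3)*(t^3 - 7*t - 6) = (t - 3)*(t + 1)*(t^2 - t - 6) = (t - 3)^2*(t + 1)*(t + 2)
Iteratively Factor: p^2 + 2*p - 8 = (p + 4)*(p - 2)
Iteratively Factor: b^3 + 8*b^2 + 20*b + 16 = (b + 2)*(b^2 + 6*b + 8) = (b + 2)^2*(b + 4)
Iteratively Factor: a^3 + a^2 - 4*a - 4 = (a + 2)*(a^2 - a - 2) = (a + 1)*(a + 2)*(a - 2)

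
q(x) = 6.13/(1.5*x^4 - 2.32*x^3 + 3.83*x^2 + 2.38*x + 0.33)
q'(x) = 6.13*(-6.0*x^3 + 6.96*x^2 - 7.66*x - 2.38)/(1.5*x^4 - 2.32*x^3 + 3.83*x^2 + 2.38*x + 0.33)^2 = (-36.78*x^3 + 42.6648*x^2 - 46.9558*x - 14.5894)/(1.5*x^4 - 2.32*x^3 + 3.83*x^2 + 2.38*x + 0.33)^2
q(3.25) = 0.04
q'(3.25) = -0.05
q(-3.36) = 0.02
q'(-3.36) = 0.02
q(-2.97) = 0.03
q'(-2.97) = 0.04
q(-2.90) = 0.03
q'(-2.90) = 0.04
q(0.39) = 3.53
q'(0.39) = -9.47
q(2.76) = 0.08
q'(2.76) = -0.11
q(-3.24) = 0.02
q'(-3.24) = 0.02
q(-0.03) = 23.39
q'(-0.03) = -191.28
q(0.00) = 18.58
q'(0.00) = -133.97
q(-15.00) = 0.00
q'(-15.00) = 0.00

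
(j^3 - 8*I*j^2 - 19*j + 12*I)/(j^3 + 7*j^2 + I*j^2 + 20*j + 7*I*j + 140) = (j^2 - 4*I*j - 3)/(j^2 + j*(7 + 5*I) + 35*I)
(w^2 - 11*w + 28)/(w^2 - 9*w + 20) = (w - 7)/(w - 5)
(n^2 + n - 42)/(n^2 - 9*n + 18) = (n + 7)/(n - 3)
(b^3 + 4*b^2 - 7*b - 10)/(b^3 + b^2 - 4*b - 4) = (b + 5)/(b + 2)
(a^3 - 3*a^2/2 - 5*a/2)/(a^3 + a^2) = (a - 5/2)/a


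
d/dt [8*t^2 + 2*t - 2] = 16*t + 2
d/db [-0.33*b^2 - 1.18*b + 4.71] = -0.66*b - 1.18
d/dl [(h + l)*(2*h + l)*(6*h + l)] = 20*h^2 + 18*h*l + 3*l^2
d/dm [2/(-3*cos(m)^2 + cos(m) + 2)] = 2*(1 - 6*cos(m))*sin(m)/(-3*cos(m)^2 + cos(m) + 2)^2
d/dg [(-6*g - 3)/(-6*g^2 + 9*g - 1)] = 3*(-12*g^2 - 12*g + 11)/(36*g^4 - 108*g^3 + 93*g^2 - 18*g + 1)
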